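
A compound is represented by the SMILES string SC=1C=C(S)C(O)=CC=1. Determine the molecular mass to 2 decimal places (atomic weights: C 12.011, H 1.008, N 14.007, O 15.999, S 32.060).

First, the molecular formula is C6H6OS2 (counting implicit H from valence).
  C: 6 × 12.011 = 72.066
  H: 6 × 1.008 = 6.048
  O: 1 × 15.999 = 15.999
  S: 2 × 32.060 = 64.120
Sum: 6×12.011 + 6×1.008 + 1×15.999 + 2×32.060 = 158.233 → 158.23 g/mol.

158.23 g/mol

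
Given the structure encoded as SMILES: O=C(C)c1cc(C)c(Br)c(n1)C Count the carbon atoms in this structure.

9

Count every carbon token in the SMILES (each C, including those in ring-closure positions and inside branches).
Carbon count: 9.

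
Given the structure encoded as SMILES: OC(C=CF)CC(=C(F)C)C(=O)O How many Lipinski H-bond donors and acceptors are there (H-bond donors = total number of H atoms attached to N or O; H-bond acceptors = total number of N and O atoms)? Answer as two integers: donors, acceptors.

2, 3

Donors: find every N or O and count the H atoms it carries.
  atom 1 (O): bond orders sum to 1 → 1 H
  atom 12 (O): bond orders sum to 2 → 0 H
  atom 13 (O): bond orders sum to 1 → 1 H
Lipinski HBD = 2.
Acceptors: N atoms = 0, O atoms = 3 → HBA = 3.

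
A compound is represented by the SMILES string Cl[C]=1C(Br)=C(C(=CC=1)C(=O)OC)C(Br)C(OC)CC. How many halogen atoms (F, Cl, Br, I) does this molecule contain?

3

Halogen atoms appear at heavy-atom positions 1, 4, 14 (2×Br, 1×Cl).
Other groups present: 1 ester, 1 ether.
Halogen count: 3.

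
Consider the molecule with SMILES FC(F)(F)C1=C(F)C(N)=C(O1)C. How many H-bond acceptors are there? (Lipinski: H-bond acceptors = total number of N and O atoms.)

N atoms: 1; O atoms: 1.
Lipinski HBA = 1 + 1 = 2.

2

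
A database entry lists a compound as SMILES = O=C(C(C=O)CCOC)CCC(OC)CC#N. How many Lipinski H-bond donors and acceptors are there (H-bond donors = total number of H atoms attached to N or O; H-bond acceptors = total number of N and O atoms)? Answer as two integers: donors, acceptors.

Donors: find every N or O and count the H atoms it carries.
  atom 1 (O): bond orders sum to 2 → 0 H
  atom 5 (O): bond orders sum to 2 → 0 H
  atom 8 (O): bond orders sum to 2 → 0 H
  atom 13 (O): bond orders sum to 2 → 0 H
  atom 17 (N): bond orders sum to 3 → 0 H
Lipinski HBD = 0.
Acceptors: N atoms = 1, O atoms = 4 → HBA = 5.

0, 5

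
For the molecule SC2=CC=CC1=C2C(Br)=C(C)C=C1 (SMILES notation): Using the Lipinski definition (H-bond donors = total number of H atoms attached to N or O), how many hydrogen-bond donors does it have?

0

Donors: find every N or O and count the H atoms it carries.
  (no N or O atoms present)
Lipinski HBD = 0.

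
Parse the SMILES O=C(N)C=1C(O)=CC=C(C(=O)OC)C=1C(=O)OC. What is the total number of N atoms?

Scan the SMILES for N atoms (remember two-letter symbols like Cl and Br are single atoms).
Nitrogen count: 1.

1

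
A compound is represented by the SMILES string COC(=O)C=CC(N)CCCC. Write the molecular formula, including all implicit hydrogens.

C9H17NO2

Walk through each heavy atom and fill implicit hydrogens from standard valence (C 4, N 3, O 2, S 2, halogen 1):
  atom 1: C, bond orders sum to 1 (valence 4) → 3 H
  atom 2: O, bond orders sum to 2 (valence 2) → 0 H
  atom 3: C, bond orders sum to 4 (valence 4) → 0 H
  atom 4: O, bond orders sum to 2 (valence 2) → 0 H
  atom 5: C, bond orders sum to 3 (valence 4) → 1 H
  atom 6: C, bond orders sum to 3 (valence 4) → 1 H
  atom 7: C, bond orders sum to 3 (valence 4) → 1 H
  atom 8: N, bond orders sum to 1 (valence 3) → 2 H
  atom 9: C, bond orders sum to 2 (valence 4) → 2 H
  atom 10: C, bond orders sum to 2 (valence 4) → 2 H
  atom 11: C, bond orders sum to 2 (valence 4) → 2 H
  atom 12: C, bond orders sum to 1 (valence 4) → 3 H
Totals → C:9, H:17, N:1, O:2.
In Hill order: C9H17NO2.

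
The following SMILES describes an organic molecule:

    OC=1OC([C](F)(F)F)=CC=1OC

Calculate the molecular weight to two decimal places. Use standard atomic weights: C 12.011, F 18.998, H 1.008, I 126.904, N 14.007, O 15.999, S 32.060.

182.10 g/mol

First, the molecular formula is C6H5F3O3 (counting implicit H from valence).
  C: 6 × 12.011 = 72.066
  F: 3 × 18.998 = 56.994
  H: 5 × 1.008 = 5.040
  O: 3 × 15.999 = 47.997
Sum: 6×12.011 + 3×18.998 + 5×1.008 + 3×15.999 = 182.097 → 182.10 g/mol.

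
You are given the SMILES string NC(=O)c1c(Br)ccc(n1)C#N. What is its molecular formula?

C7H4BrN3O

Walk through each heavy atom and fill implicit hydrogens from standard valence (C 4, N 3, O 2, S 2, halogen 1); for lowercase aromatic atoms, an aromatic c carries 1 H when it has two neighbours and 0 H with three, and aromatic n carries 0 H:
  atom 1: N, bond orders sum to 1 (valence 3) → 2 H
  atom 2: C, bond orders sum to 4 (valence 4) → 0 H
  atom 3: O, bond orders sum to 2 (valence 2) → 0 H
  atom 4: aromatic c, 3 neighbours → 0 H
  atom 5: aromatic c, 3 neighbours → 0 H
  atom 6: Br (halogen, monovalent) → 0 H
  atom 7: aromatic c, 2 neighbours → 1 H
  atom 8: aromatic c, 2 neighbours → 1 H
  atom 9: aromatic c, 3 neighbours → 0 H
  atom 10: aromatic n, 2 neighbours → 0 H
  atom 11: C, bond orders sum to 4 (valence 4) → 0 H
  atom 12: N, bond orders sum to 3 (valence 3) → 0 H
Totals → C:7, H:4, Br:1, N:3, O:1.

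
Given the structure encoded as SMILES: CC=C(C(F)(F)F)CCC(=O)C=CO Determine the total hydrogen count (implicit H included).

11

Walk through each heavy atom and fill implicit hydrogens from standard valence (C 4, N 3, O 2, S 2, halogen 1):
  atom 1: C, bond orders sum to 1 (valence 4) → 3 H
  atom 2: C, bond orders sum to 3 (valence 4) → 1 H
  atom 3: C, bond orders sum to 4 (valence 4) → 0 H
  atom 4: C, bond orders sum to 4 (valence 4) → 0 H
  atom 5: F (halogen, monovalent) → 0 H
  atom 6: F (halogen, monovalent) → 0 H
  atom 7: F (halogen, monovalent) → 0 H
  atom 8: C, bond orders sum to 2 (valence 4) → 2 H
  atom 9: C, bond orders sum to 2 (valence 4) → 2 H
  atom 10: C, bond orders sum to 4 (valence 4) → 0 H
  atom 11: O, bond orders sum to 2 (valence 2) → 0 H
  atom 12: C, bond orders sum to 3 (valence 4) → 1 H
  atom 13: C, bond orders sum to 3 (valence 4) → 1 H
  atom 14: O, bond orders sum to 1 (valence 2) → 1 H
Total hydrogens: 11.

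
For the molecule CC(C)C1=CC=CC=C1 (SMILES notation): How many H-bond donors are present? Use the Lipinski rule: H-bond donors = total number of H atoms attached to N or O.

0

Donors: find every N or O and count the H atoms it carries.
  (no N or O atoms present)
Lipinski HBD = 0.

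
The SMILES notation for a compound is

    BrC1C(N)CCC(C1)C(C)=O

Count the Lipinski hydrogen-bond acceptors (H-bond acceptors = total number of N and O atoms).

N atoms: 1; O atoms: 1.
Lipinski HBA = 1 + 1 = 2.

2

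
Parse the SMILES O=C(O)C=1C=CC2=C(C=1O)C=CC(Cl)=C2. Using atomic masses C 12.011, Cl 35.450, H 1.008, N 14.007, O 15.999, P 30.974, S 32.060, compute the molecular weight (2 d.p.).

First, the molecular formula is C11H7ClO3 (counting implicit H from valence).
  C: 11 × 12.011 = 132.121
  Cl: 1 × 35.450 = 35.450
  H: 7 × 1.008 = 7.056
  O: 3 × 15.999 = 47.997
Sum: 11×12.011 + 1×35.450 + 7×1.008 + 3×15.999 = 222.624 → 222.62 g/mol.

222.62 g/mol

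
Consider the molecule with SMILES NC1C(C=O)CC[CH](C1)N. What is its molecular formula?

C7H14N2O

Walk through each heavy atom and fill implicit hydrogens from standard valence (C 4, N 3, O 2, S 2, halogen 1):
  atom 1: N, bond orders sum to 1 (valence 3) → 2 H
  atom 2: C, bond orders sum to 3 (valence 4) → 1 H
  atom 3: C, bond orders sum to 3 (valence 4) → 1 H
  atom 4: C, bond orders sum to 3 (valence 4) → 1 H
  atom 5: O, bond orders sum to 2 (valence 2) → 0 H
  atom 6: C, bond orders sum to 2 (valence 4) → 2 H
  atom 7: C, bond orders sum to 2 (valence 4) → 2 H
  atom 8: C with explicit H count 1
  atom 9: C, bond orders sum to 2 (valence 4) → 2 H
  atom 10: N, bond orders sum to 1 (valence 3) → 2 H
Totals → C:7, H:14, N:2, O:1.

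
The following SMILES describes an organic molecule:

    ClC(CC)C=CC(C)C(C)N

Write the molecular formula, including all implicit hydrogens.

Walk through each heavy atom and fill implicit hydrogens from standard valence (C 4, N 3, O 2, S 2, halogen 1):
  atom 1: Cl (halogen, monovalent) → 0 H
  atom 2: C, bond orders sum to 3 (valence 4) → 1 H
  atom 3: C, bond orders sum to 2 (valence 4) → 2 H
  atom 4: C, bond orders sum to 1 (valence 4) → 3 H
  atom 5: C, bond orders sum to 3 (valence 4) → 1 H
  atom 6: C, bond orders sum to 3 (valence 4) → 1 H
  atom 7: C, bond orders sum to 3 (valence 4) → 1 H
  atom 8: C, bond orders sum to 1 (valence 4) → 3 H
  atom 9: C, bond orders sum to 3 (valence 4) → 1 H
  atom 10: C, bond orders sum to 1 (valence 4) → 3 H
  atom 11: N, bond orders sum to 1 (valence 3) → 2 H
Totals → C:9, H:18, Cl:1, N:1.

C9H18ClN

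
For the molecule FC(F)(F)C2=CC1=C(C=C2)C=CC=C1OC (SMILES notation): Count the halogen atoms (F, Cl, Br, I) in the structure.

Halogen atoms appear at heavy-atom positions 1, 3, 4 (3×F).
Other groups present: 1 ether.
Halogen count: 3.

3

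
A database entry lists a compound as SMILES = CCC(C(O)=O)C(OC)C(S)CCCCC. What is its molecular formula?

Walk through each heavy atom and fill implicit hydrogens from standard valence (C 4, N 3, O 2, S 2, halogen 1):
  atom 1: C, bond orders sum to 1 (valence 4) → 3 H
  atom 2: C, bond orders sum to 2 (valence 4) → 2 H
  atom 3: C, bond orders sum to 3 (valence 4) → 1 H
  atom 4: C, bond orders sum to 4 (valence 4) → 0 H
  atom 5: O, bond orders sum to 1 (valence 2) → 1 H
  atom 6: O, bond orders sum to 2 (valence 2) → 0 H
  atom 7: C, bond orders sum to 3 (valence 4) → 1 H
  atom 8: O, bond orders sum to 2 (valence 2) → 0 H
  atom 9: C, bond orders sum to 1 (valence 4) → 3 H
  atom 10: C, bond orders sum to 3 (valence 4) → 1 H
  atom 11: S, bond orders sum to 1 (valence 2) → 1 H
  atom 12: C, bond orders sum to 2 (valence 4) → 2 H
  atom 13: C, bond orders sum to 2 (valence 4) → 2 H
  atom 14: C, bond orders sum to 2 (valence 4) → 2 H
  atom 15: C, bond orders sum to 2 (valence 4) → 2 H
  atom 16: C, bond orders sum to 1 (valence 4) → 3 H
Totals → C:12, H:24, O:3, S:1.

C12H24O3S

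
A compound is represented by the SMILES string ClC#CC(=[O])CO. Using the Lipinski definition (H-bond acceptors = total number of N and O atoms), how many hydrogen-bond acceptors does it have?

N atoms: 0; O atoms: 2.
Lipinski HBA = 0 + 2 = 2.

2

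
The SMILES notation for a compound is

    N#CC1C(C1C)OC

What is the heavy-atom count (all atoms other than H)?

8

Every atom symbol written in the SMILES (organic subset) is one heavy atom; implicit H are not written.
Heavy atoms by element → C:6, N:1, O:1.
Total: 8.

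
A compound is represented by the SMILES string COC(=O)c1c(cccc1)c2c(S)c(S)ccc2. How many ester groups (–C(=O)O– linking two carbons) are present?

The ester motif appears at heavy-atom position 3 in the SMILES.
Other groups present: 2 thiol.
Ester count: 1.

1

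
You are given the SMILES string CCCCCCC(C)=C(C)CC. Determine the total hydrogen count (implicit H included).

24

Walk through each heavy atom and fill implicit hydrogens from standard valence (C 4, N 3, O 2, S 2, halogen 1):
  atom 1: C, bond orders sum to 1 (valence 4) → 3 H
  atom 2: C, bond orders sum to 2 (valence 4) → 2 H
  atom 3: C, bond orders sum to 2 (valence 4) → 2 H
  atom 4: C, bond orders sum to 2 (valence 4) → 2 H
  atom 5: C, bond orders sum to 2 (valence 4) → 2 H
  atom 6: C, bond orders sum to 2 (valence 4) → 2 H
  atom 7: C, bond orders sum to 4 (valence 4) → 0 H
  atom 8: C, bond orders sum to 1 (valence 4) → 3 H
  atom 9: C, bond orders sum to 4 (valence 4) → 0 H
  atom 10: C, bond orders sum to 1 (valence 4) → 3 H
  atom 11: C, bond orders sum to 2 (valence 4) → 2 H
  atom 12: C, bond orders sum to 1 (valence 4) → 3 H
Total hydrogens: 24.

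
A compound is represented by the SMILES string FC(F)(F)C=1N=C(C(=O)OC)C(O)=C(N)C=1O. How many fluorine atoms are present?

Scan the SMILES for F atoms (remember two-letter symbols like Cl and Br are single atoms).
Fluorine count: 3.

3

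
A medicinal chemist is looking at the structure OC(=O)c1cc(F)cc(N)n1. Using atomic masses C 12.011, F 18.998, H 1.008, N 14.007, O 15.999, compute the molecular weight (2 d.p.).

First, the molecular formula is C6H5FN2O2 (counting implicit H from valence).
  C: 6 × 12.011 = 72.066
  F: 1 × 18.998 = 18.998
  H: 5 × 1.008 = 5.040
  N: 2 × 14.007 = 28.014
  O: 2 × 15.999 = 31.998
Sum: 6×12.011 + 1×18.998 + 5×1.008 + 2×14.007 + 2×15.999 = 156.116 → 156.12 g/mol.

156.12 g/mol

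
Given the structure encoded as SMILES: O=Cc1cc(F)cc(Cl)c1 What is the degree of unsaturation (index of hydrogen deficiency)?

Molecular formula: C7H4ClFO.
DoU = (2C + 2 + N − H − X) / 2, where X is the halogen count and O/S are ignored.
    = (2·7 + 2 + 0 − 4 − 2) / 2 = 10 / 2 = 5.

5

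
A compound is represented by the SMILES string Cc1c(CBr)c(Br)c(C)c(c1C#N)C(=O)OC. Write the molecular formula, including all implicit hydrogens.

C12H11Br2NO2

Walk through each heavy atom and fill implicit hydrogens from standard valence (C 4, N 3, O 2, S 2, halogen 1); for lowercase aromatic atoms, an aromatic c carries 1 H when it has two neighbours and 0 H with three, and aromatic n carries 0 H:
  atom 1: C, bond orders sum to 1 (valence 4) → 3 H
  atom 2: aromatic c, 3 neighbours → 0 H
  atom 3: aromatic c, 3 neighbours → 0 H
  atom 4: C, bond orders sum to 2 (valence 4) → 2 H
  atom 5: Br (halogen, monovalent) → 0 H
  atom 6: aromatic c, 3 neighbours → 0 H
  atom 7: Br (halogen, monovalent) → 0 H
  atom 8: aromatic c, 3 neighbours → 0 H
  atom 9: C, bond orders sum to 1 (valence 4) → 3 H
  atom 10: aromatic c, 3 neighbours → 0 H
  atom 11: aromatic c, 3 neighbours → 0 H
  atom 12: C, bond orders sum to 4 (valence 4) → 0 H
  atom 13: N, bond orders sum to 3 (valence 3) → 0 H
  atom 14: C, bond orders sum to 4 (valence 4) → 0 H
  atom 15: O, bond orders sum to 2 (valence 2) → 0 H
  atom 16: O, bond orders sum to 2 (valence 2) → 0 H
  atom 17: C, bond orders sum to 1 (valence 4) → 3 H
Totals → C:12, H:11, Br:2, N:1, O:2.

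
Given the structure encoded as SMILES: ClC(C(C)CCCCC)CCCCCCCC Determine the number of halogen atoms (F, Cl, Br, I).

Halogen atoms appear at heavy-atom position 1 (1×Cl).
Halogen count: 1.

1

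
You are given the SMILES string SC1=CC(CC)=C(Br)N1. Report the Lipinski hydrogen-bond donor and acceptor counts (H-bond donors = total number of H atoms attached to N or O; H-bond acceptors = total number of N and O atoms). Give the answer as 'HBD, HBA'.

1, 1

Donors: find every N or O and count the H atoms it carries.
  atom 9 (N): bond orders sum to 2 → 1 H
Lipinski HBD = 1.
Acceptors: N atoms = 1, O atoms = 0 → HBA = 1.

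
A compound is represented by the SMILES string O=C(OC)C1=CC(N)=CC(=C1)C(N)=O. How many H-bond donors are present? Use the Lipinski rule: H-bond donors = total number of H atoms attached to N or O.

4

Donors: find every N or O and count the H atoms it carries.
  atom 1 (O): bond orders sum to 2 → 0 H
  atom 3 (O): bond orders sum to 2 → 0 H
  atom 8 (N): bond orders sum to 1 → 2 H
  atom 13 (N): bond orders sum to 1 → 2 H
  atom 14 (O): bond orders sum to 2 → 0 H
Lipinski HBD = 4.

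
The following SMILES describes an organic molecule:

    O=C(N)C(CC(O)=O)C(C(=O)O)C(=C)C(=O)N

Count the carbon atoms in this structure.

Count every carbon token in the SMILES (each C, including those in ring-closure positions and inside branches).
Carbon count: 9.

9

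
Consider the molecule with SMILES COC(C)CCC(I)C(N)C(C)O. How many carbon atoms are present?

9

Count every carbon token in the SMILES (each C, including those in ring-closure positions and inside branches).
Carbon count: 9.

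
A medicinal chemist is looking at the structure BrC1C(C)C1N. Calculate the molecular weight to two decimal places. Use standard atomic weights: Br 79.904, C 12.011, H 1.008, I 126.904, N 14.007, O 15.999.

First, the molecular formula is C4H8BrN (counting implicit H from valence).
  Br: 1 × 79.904 = 79.904
  C: 4 × 12.011 = 48.044
  H: 8 × 1.008 = 8.064
  N: 1 × 14.007 = 14.007
Sum: 1×79.904 + 4×12.011 + 8×1.008 + 1×14.007 = 150.019 → 150.02 g/mol.

150.02 g/mol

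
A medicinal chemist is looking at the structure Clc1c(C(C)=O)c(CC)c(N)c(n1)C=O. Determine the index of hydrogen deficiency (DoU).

6

Molecular formula: C10H11ClN2O2.
DoU = (2C + 2 + N − H − X) / 2, where X is the halogen count and O/S are ignored.
    = (2·10 + 2 + 2 − 11 − 1) / 2 = 12 / 2 = 6.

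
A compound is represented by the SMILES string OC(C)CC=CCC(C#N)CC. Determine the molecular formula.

Walk through each heavy atom and fill implicit hydrogens from standard valence (C 4, N 3, O 2, S 2, halogen 1):
  atom 1: O, bond orders sum to 1 (valence 2) → 1 H
  atom 2: C, bond orders sum to 3 (valence 4) → 1 H
  atom 3: C, bond orders sum to 1 (valence 4) → 3 H
  atom 4: C, bond orders sum to 2 (valence 4) → 2 H
  atom 5: C, bond orders sum to 3 (valence 4) → 1 H
  atom 6: C, bond orders sum to 3 (valence 4) → 1 H
  atom 7: C, bond orders sum to 2 (valence 4) → 2 H
  atom 8: C, bond orders sum to 3 (valence 4) → 1 H
  atom 9: C, bond orders sum to 4 (valence 4) → 0 H
  atom 10: N, bond orders sum to 3 (valence 3) → 0 H
  atom 11: C, bond orders sum to 2 (valence 4) → 2 H
  atom 12: C, bond orders sum to 1 (valence 4) → 3 H
Totals → C:10, H:17, N:1, O:1.

C10H17NO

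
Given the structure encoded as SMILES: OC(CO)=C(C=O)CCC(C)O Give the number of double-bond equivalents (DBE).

2

Degree of unsaturation = (number of rings) + (number of π bonds).
Ring closures in the SMILES: 0.
π bonds: 2 double bonds (each 1 DoU) → 2 DoU from unsaturation.
Total DoU = 0 + 2 = 2.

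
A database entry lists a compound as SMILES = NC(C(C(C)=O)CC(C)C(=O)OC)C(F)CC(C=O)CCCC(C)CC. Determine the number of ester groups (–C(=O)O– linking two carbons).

1

The ester motif appears at heavy-atom position 10 in the SMILES.
Other groups present: 1 aldehyde, 1 ketone, 1 primary amine.
Ester count: 1.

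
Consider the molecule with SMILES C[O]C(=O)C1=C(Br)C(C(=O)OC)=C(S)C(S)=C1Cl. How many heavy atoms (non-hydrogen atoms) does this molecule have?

Every atom symbol written in the SMILES (organic subset) is one heavy atom; implicit H are not written.
Heavy atoms by element → Br:1, C:10, Cl:1, O:4, S:2.
Total: 18.

18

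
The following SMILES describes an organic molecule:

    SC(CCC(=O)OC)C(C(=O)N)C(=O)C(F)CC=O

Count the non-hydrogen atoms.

19

Every atom symbol written in the SMILES (organic subset) is one heavy atom; implicit H are not written.
Heavy atoms by element → C:11, F:1, N:1, O:5, S:1.
Total: 19.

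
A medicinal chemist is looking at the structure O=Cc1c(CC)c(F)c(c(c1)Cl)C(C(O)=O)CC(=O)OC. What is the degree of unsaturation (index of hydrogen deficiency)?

Molecular formula: C14H14ClFO5.
DoU = (2C + 2 + N − H − X) / 2, where X is the halogen count and O/S are ignored.
    = (2·14 + 2 + 0 − 14 − 2) / 2 = 14 / 2 = 7.

7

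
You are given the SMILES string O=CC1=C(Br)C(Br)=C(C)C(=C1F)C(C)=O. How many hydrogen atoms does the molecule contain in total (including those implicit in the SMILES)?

7

Walk through each heavy atom and fill implicit hydrogens from standard valence (C 4, N 3, O 2, S 2, halogen 1):
  atom 1: O, bond orders sum to 2 (valence 2) → 0 H
  atom 2: C, bond orders sum to 3 (valence 4) → 1 H
  atom 3: C, bond orders sum to 4 (valence 4) → 0 H
  atom 4: C, bond orders sum to 4 (valence 4) → 0 H
  atom 5: Br (halogen, monovalent) → 0 H
  atom 6: C, bond orders sum to 4 (valence 4) → 0 H
  atom 7: Br (halogen, monovalent) → 0 H
  atom 8: C, bond orders sum to 4 (valence 4) → 0 H
  atom 9: C, bond orders sum to 1 (valence 4) → 3 H
  atom 10: C, bond orders sum to 4 (valence 4) → 0 H
  atom 11: C, bond orders sum to 4 (valence 4) → 0 H
  atom 12: F (halogen, monovalent) → 0 H
  atom 13: C, bond orders sum to 4 (valence 4) → 0 H
  atom 14: C, bond orders sum to 1 (valence 4) → 3 H
  atom 15: O, bond orders sum to 2 (valence 2) → 0 H
Total hydrogens: 7.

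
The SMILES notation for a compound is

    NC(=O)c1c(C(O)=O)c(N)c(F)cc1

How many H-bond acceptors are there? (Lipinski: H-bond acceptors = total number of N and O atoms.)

5

N atoms: 2; O atoms: 3.
Lipinski HBA = 2 + 3 = 5.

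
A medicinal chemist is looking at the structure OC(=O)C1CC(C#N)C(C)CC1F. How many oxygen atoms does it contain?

2

Scan the SMILES for O atoms (remember two-letter symbols like Cl and Br are single atoms).
Oxygen count: 2.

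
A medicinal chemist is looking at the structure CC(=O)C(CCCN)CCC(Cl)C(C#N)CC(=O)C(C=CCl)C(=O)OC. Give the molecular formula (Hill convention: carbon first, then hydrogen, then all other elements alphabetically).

C18H26Cl2N2O4

Walk through each heavy atom and fill implicit hydrogens from standard valence (C 4, N 3, O 2, S 2, halogen 1):
  atom 1: C, bond orders sum to 1 (valence 4) → 3 H
  atom 2: C, bond orders sum to 4 (valence 4) → 0 H
  atom 3: O, bond orders sum to 2 (valence 2) → 0 H
  atom 4: C, bond orders sum to 3 (valence 4) → 1 H
  atom 5: C, bond orders sum to 2 (valence 4) → 2 H
  atom 6: C, bond orders sum to 2 (valence 4) → 2 H
  atom 7: C, bond orders sum to 2 (valence 4) → 2 H
  atom 8: N, bond orders sum to 1 (valence 3) → 2 H
  atom 9: C, bond orders sum to 2 (valence 4) → 2 H
  atom 10: C, bond orders sum to 2 (valence 4) → 2 H
  atom 11: C, bond orders sum to 3 (valence 4) → 1 H
  atom 12: Cl (halogen, monovalent) → 0 H
  atom 13: C, bond orders sum to 3 (valence 4) → 1 H
  atom 14: C, bond orders sum to 4 (valence 4) → 0 H
  atom 15: N, bond orders sum to 3 (valence 3) → 0 H
  atom 16: C, bond orders sum to 2 (valence 4) → 2 H
  atom 17: C, bond orders sum to 4 (valence 4) → 0 H
  atom 18: O, bond orders sum to 2 (valence 2) → 0 H
  atom 19: C, bond orders sum to 3 (valence 4) → 1 H
  atom 20: C, bond orders sum to 3 (valence 4) → 1 H
  atom 21: C, bond orders sum to 3 (valence 4) → 1 H
  atom 22: Cl (halogen, monovalent) → 0 H
  atom 23: C, bond orders sum to 4 (valence 4) → 0 H
  atom 24: O, bond orders sum to 2 (valence 2) → 0 H
  atom 25: O, bond orders sum to 2 (valence 2) → 0 H
  atom 26: C, bond orders sum to 1 (valence 4) → 3 H
Totals → C:18, H:26, Cl:2, N:2, O:4.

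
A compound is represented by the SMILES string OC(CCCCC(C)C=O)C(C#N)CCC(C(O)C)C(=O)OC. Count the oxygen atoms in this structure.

5

Scan the SMILES for O atoms (remember two-letter symbols like Cl and Br are single atoms).
Oxygen count: 5.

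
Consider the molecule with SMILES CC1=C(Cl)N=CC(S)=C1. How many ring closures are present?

In SMILES, each pair of matching ring-closure digits denotes one ring-closing bond; the number of such bonds equals the number of independent rings.
Ring-closure bonds here: 1.

1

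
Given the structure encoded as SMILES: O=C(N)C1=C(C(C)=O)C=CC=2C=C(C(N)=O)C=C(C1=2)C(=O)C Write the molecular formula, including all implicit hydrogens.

Walk through each heavy atom and fill implicit hydrogens from standard valence (C 4, N 3, O 2, S 2, halogen 1):
  atom 1: O, bond orders sum to 2 (valence 2) → 0 H
  atom 2: C, bond orders sum to 4 (valence 4) → 0 H
  atom 3: N, bond orders sum to 1 (valence 3) → 2 H
  atom 4: C, bond orders sum to 4 (valence 4) → 0 H
  atom 5: C, bond orders sum to 4 (valence 4) → 0 H
  atom 6: C, bond orders sum to 4 (valence 4) → 0 H
  atom 7: C, bond orders sum to 1 (valence 4) → 3 H
  atom 8: O, bond orders sum to 2 (valence 2) → 0 H
  atom 9: C, bond orders sum to 3 (valence 4) → 1 H
  atom 10: C, bond orders sum to 3 (valence 4) → 1 H
  atom 11: C, bond orders sum to 4 (valence 4) → 0 H
  atom 12: C, bond orders sum to 3 (valence 4) → 1 H
  atom 13: C, bond orders sum to 4 (valence 4) → 0 H
  atom 14: C, bond orders sum to 4 (valence 4) → 0 H
  atom 15: N, bond orders sum to 1 (valence 3) → 2 H
  atom 16: O, bond orders sum to 2 (valence 2) → 0 H
  atom 17: C, bond orders sum to 3 (valence 4) → 1 H
  atom 18: C, bond orders sum to 4 (valence 4) → 0 H
  atom 19: C, bond orders sum to 4 (valence 4) → 0 H
  atom 20: C, bond orders sum to 4 (valence 4) → 0 H
  atom 21: O, bond orders sum to 2 (valence 2) → 0 H
  atom 22: C, bond orders sum to 1 (valence 4) → 3 H
Totals → C:16, H:14, N:2, O:4.
In Hill order: C16H14N2O4.

C16H14N2O4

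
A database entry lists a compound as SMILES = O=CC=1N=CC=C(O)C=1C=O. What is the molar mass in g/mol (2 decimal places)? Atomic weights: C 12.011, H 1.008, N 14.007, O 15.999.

151.12 g/mol

First, the molecular formula is C7H5NO3 (counting implicit H from valence).
  C: 7 × 12.011 = 84.077
  H: 5 × 1.008 = 5.040
  N: 1 × 14.007 = 14.007
  O: 3 × 15.999 = 47.997
Sum: 7×12.011 + 5×1.008 + 1×14.007 + 3×15.999 = 151.121 → 151.12 g/mol.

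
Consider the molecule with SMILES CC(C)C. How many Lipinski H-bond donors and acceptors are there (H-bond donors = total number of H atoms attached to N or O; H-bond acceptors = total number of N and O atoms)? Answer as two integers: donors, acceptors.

Donors: find every N or O and count the H atoms it carries.
  (no N or O atoms present)
Lipinski HBD = 0.
Acceptors: N atoms = 0, O atoms = 0 → HBA = 0.

0, 0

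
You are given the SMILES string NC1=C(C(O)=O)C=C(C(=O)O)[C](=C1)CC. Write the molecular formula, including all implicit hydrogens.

Walk through each heavy atom and fill implicit hydrogens from standard valence (C 4, N 3, O 2, S 2, halogen 1):
  atom 1: N, bond orders sum to 1 (valence 3) → 2 H
  atom 2: C, bond orders sum to 4 (valence 4) → 0 H
  atom 3: C, bond orders sum to 4 (valence 4) → 0 H
  atom 4: C, bond orders sum to 4 (valence 4) → 0 H
  atom 5: O, bond orders sum to 1 (valence 2) → 1 H
  atom 6: O, bond orders sum to 2 (valence 2) → 0 H
  atom 7: C, bond orders sum to 3 (valence 4) → 1 H
  atom 8: C, bond orders sum to 4 (valence 4) → 0 H
  atom 9: C, bond orders sum to 4 (valence 4) → 0 H
  atom 10: O, bond orders sum to 2 (valence 2) → 0 H
  atom 11: O, bond orders sum to 1 (valence 2) → 1 H
  atom 12: C with explicit H count 0
  atom 13: C, bond orders sum to 3 (valence 4) → 1 H
  atom 14: C, bond orders sum to 2 (valence 4) → 2 H
  atom 15: C, bond orders sum to 1 (valence 4) → 3 H
Totals → C:10, H:11, N:1, O:4.

C10H11NO4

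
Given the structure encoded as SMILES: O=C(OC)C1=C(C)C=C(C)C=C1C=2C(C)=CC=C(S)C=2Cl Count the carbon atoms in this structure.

17

Count every carbon token in the SMILES (each C, including those in ring-closure positions and inside branches).
Carbon count: 17.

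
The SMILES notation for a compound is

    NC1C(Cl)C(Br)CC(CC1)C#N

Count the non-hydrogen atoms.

12

Every atom symbol written in the SMILES (organic subset) is one heavy atom; implicit H are not written.
Heavy atoms by element → Br:1, C:8, Cl:1, N:2.
Total: 12.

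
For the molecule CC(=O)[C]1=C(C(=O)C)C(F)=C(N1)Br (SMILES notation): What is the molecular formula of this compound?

Walk through each heavy atom and fill implicit hydrogens from standard valence (C 4, N 3, O 2, S 2, halogen 1):
  atom 1: C, bond orders sum to 1 (valence 4) → 3 H
  atom 2: C, bond orders sum to 4 (valence 4) → 0 H
  atom 3: O, bond orders sum to 2 (valence 2) → 0 H
  atom 4: C with explicit H count 0
  atom 5: C, bond orders sum to 4 (valence 4) → 0 H
  atom 6: C, bond orders sum to 4 (valence 4) → 0 H
  atom 7: O, bond orders sum to 2 (valence 2) → 0 H
  atom 8: C, bond orders sum to 1 (valence 4) → 3 H
  atom 9: C, bond orders sum to 4 (valence 4) → 0 H
  atom 10: F (halogen, monovalent) → 0 H
  atom 11: C, bond orders sum to 4 (valence 4) → 0 H
  atom 12: N, bond orders sum to 2 (valence 3) → 1 H
  atom 13: Br (halogen, monovalent) → 0 H
Totals → C:8, H:7, Br:1, F:1, N:1, O:2.

C8H7BrFNO2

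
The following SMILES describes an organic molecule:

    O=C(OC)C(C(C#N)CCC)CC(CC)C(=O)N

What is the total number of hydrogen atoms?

Walk through each heavy atom and fill implicit hydrogens from standard valence (C 4, N 3, O 2, S 2, halogen 1):
  atom 1: O, bond orders sum to 2 (valence 2) → 0 H
  atom 2: C, bond orders sum to 4 (valence 4) → 0 H
  atom 3: O, bond orders sum to 2 (valence 2) → 0 H
  atom 4: C, bond orders sum to 1 (valence 4) → 3 H
  atom 5: C, bond orders sum to 3 (valence 4) → 1 H
  atom 6: C, bond orders sum to 3 (valence 4) → 1 H
  atom 7: C, bond orders sum to 4 (valence 4) → 0 H
  atom 8: N, bond orders sum to 3 (valence 3) → 0 H
  atom 9: C, bond orders sum to 2 (valence 4) → 2 H
  atom 10: C, bond orders sum to 2 (valence 4) → 2 H
  atom 11: C, bond orders sum to 1 (valence 4) → 3 H
  atom 12: C, bond orders sum to 2 (valence 4) → 2 H
  atom 13: C, bond orders sum to 3 (valence 4) → 1 H
  atom 14: C, bond orders sum to 2 (valence 4) → 2 H
  atom 15: C, bond orders sum to 1 (valence 4) → 3 H
  atom 16: C, bond orders sum to 4 (valence 4) → 0 H
  atom 17: O, bond orders sum to 2 (valence 2) → 0 H
  atom 18: N, bond orders sum to 1 (valence 3) → 2 H
Total hydrogens: 22.

22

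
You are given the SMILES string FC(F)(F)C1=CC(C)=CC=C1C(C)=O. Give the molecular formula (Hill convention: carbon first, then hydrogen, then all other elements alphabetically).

C10H9F3O

Walk through each heavy atom and fill implicit hydrogens from standard valence (C 4, N 3, O 2, S 2, halogen 1):
  atom 1: F (halogen, monovalent) → 0 H
  atom 2: C, bond orders sum to 4 (valence 4) → 0 H
  atom 3: F (halogen, monovalent) → 0 H
  atom 4: F (halogen, monovalent) → 0 H
  atom 5: C, bond orders sum to 4 (valence 4) → 0 H
  atom 6: C, bond orders sum to 3 (valence 4) → 1 H
  atom 7: C, bond orders sum to 4 (valence 4) → 0 H
  atom 8: C, bond orders sum to 1 (valence 4) → 3 H
  atom 9: C, bond orders sum to 3 (valence 4) → 1 H
  atom 10: C, bond orders sum to 3 (valence 4) → 1 H
  atom 11: C, bond orders sum to 4 (valence 4) → 0 H
  atom 12: C, bond orders sum to 4 (valence 4) → 0 H
  atom 13: C, bond orders sum to 1 (valence 4) → 3 H
  atom 14: O, bond orders sum to 2 (valence 2) → 0 H
Totals → C:10, H:9, F:3, O:1.
In Hill order: C10H9F3O.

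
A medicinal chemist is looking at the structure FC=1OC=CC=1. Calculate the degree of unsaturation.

Molecular formula: C4H3FO.
DoU = (2C + 2 + N − H − X) / 2, where X is the halogen count and O/S are ignored.
    = (2·4 + 2 + 0 − 3 − 1) / 2 = 6 / 2 = 3.

3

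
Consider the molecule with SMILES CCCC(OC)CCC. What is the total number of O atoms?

Scan the SMILES for O atoms (remember two-letter symbols like Cl and Br are single atoms).
Oxygen count: 1.

1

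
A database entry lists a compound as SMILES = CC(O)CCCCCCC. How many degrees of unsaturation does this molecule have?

Degree of unsaturation = (number of rings) + (number of π bonds).
Ring closures in the SMILES: 0.
π bonds: none → 0 DoU from unsaturation.
Total DoU = 0 + 0 = 0.

0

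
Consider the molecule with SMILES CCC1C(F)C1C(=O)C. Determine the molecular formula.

C7H11FO

Walk through each heavy atom and fill implicit hydrogens from standard valence (C 4, N 3, O 2, S 2, halogen 1):
  atom 1: C, bond orders sum to 1 (valence 4) → 3 H
  atom 2: C, bond orders sum to 2 (valence 4) → 2 H
  atom 3: C, bond orders sum to 3 (valence 4) → 1 H
  atom 4: C, bond orders sum to 3 (valence 4) → 1 H
  atom 5: F (halogen, monovalent) → 0 H
  atom 6: C, bond orders sum to 3 (valence 4) → 1 H
  atom 7: C, bond orders sum to 4 (valence 4) → 0 H
  atom 8: O, bond orders sum to 2 (valence 2) → 0 H
  atom 9: C, bond orders sum to 1 (valence 4) → 3 H
Totals → C:7, H:11, F:1, O:1.
In Hill order: C7H11FO.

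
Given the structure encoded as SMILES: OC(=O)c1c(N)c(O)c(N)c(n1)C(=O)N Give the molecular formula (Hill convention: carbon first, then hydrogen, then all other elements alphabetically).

C7H8N4O4

Walk through each heavy atom and fill implicit hydrogens from standard valence (C 4, N 3, O 2, S 2, halogen 1); for lowercase aromatic atoms, an aromatic c carries 1 H when it has two neighbours and 0 H with three, and aromatic n carries 0 H:
  atom 1: O, bond orders sum to 1 (valence 2) → 1 H
  atom 2: C, bond orders sum to 4 (valence 4) → 0 H
  atom 3: O, bond orders sum to 2 (valence 2) → 0 H
  atom 4: aromatic c, 3 neighbours → 0 H
  atom 5: aromatic c, 3 neighbours → 0 H
  atom 6: N, bond orders sum to 1 (valence 3) → 2 H
  atom 7: aromatic c, 3 neighbours → 0 H
  atom 8: O, bond orders sum to 1 (valence 2) → 1 H
  atom 9: aromatic c, 3 neighbours → 0 H
  atom 10: N, bond orders sum to 1 (valence 3) → 2 H
  atom 11: aromatic c, 3 neighbours → 0 H
  atom 12: aromatic n, 2 neighbours → 0 H
  atom 13: C, bond orders sum to 4 (valence 4) → 0 H
  atom 14: O, bond orders sum to 2 (valence 2) → 0 H
  atom 15: N, bond orders sum to 1 (valence 3) → 2 H
Totals → C:7, H:8, N:4, O:4.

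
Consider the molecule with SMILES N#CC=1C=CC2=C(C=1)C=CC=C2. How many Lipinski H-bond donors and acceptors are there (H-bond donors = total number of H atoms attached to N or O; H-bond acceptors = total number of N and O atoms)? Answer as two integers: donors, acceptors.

Donors: find every N or O and count the H atoms it carries.
  atom 1 (N): bond orders sum to 3 → 0 H
Lipinski HBD = 0.
Acceptors: N atoms = 1, O atoms = 0 → HBA = 1.

0, 1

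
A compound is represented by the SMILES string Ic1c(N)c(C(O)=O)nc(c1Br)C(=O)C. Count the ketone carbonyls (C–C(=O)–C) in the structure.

The ketone motif appears at heavy-atom position 13 in the SMILES.
Other groups present: 1 carboxylic acid, 1 primary amine.
Ketone count: 1.

1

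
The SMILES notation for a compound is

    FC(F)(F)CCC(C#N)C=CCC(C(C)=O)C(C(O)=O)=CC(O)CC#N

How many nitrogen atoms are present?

Scan the SMILES for N atoms (remember two-letter symbols like Cl and Br are single atoms).
Nitrogen count: 2.

2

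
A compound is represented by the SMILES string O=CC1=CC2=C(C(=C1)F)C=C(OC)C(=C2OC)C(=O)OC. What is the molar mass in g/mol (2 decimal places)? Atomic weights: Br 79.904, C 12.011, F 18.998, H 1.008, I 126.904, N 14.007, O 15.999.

292.26 g/mol

First, the molecular formula is C15H13FO5 (counting implicit H from valence).
  C: 15 × 12.011 = 180.165
  F: 1 × 18.998 = 18.998
  H: 13 × 1.008 = 13.104
  O: 5 × 15.999 = 79.995
Sum: 15×12.011 + 1×18.998 + 13×1.008 + 5×15.999 = 292.262 → 292.26 g/mol.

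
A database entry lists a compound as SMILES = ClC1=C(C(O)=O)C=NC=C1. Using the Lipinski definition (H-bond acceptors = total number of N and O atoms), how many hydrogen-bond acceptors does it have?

N atoms: 1; O atoms: 2.
Lipinski HBA = 1 + 2 = 3.

3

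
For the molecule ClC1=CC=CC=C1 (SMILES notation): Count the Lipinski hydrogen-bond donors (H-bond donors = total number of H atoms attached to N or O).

Donors: find every N or O and count the H atoms it carries.
  (no N or O atoms present)
Lipinski HBD = 0.

0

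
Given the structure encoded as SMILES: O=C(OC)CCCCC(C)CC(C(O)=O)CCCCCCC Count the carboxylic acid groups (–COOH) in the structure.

1

The carboxylic acid motif appears at heavy-atom position 13 in the SMILES.
Other groups present: 1 ester.
Carboxylic acid count: 1.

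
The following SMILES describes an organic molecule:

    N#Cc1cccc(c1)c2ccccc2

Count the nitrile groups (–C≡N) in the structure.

1

The nitrile motif appears at heavy-atom position 2 in the SMILES.
Nitrile count: 1.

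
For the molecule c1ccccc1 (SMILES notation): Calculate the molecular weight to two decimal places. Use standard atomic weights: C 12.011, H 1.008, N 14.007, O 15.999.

First, the molecular formula is C6H6 (counting implicit H from valence).
  C: 6 × 12.011 = 72.066
  H: 6 × 1.008 = 6.048
Sum: 6×12.011 + 6×1.008 = 78.114 → 78.11 g/mol.

78.11 g/mol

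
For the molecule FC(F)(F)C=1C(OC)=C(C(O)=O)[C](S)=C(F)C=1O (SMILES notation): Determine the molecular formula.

Walk through each heavy atom and fill implicit hydrogens from standard valence (C 4, N 3, O 2, S 2, halogen 1):
  atom 1: F (halogen, monovalent) → 0 H
  atom 2: C, bond orders sum to 4 (valence 4) → 0 H
  atom 3: F (halogen, monovalent) → 0 H
  atom 4: F (halogen, monovalent) → 0 H
  atom 5: C, bond orders sum to 4 (valence 4) → 0 H
  atom 6: C, bond orders sum to 4 (valence 4) → 0 H
  atom 7: O, bond orders sum to 2 (valence 2) → 0 H
  atom 8: C, bond orders sum to 1 (valence 4) → 3 H
  atom 9: C, bond orders sum to 4 (valence 4) → 0 H
  atom 10: C, bond orders sum to 4 (valence 4) → 0 H
  atom 11: O, bond orders sum to 1 (valence 2) → 1 H
  atom 12: O, bond orders sum to 2 (valence 2) → 0 H
  atom 13: C with explicit H count 0
  atom 14: S, bond orders sum to 1 (valence 2) → 1 H
  atom 15: C, bond orders sum to 4 (valence 4) → 0 H
  atom 16: F (halogen, monovalent) → 0 H
  atom 17: C, bond orders sum to 4 (valence 4) → 0 H
  atom 18: O, bond orders sum to 1 (valence 2) → 1 H
Totals → C:9, H:6, F:4, O:4, S:1.

C9H6F4O4S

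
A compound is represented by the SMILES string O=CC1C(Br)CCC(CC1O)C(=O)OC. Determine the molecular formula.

C10H15BrO4

Walk through each heavy atom and fill implicit hydrogens from standard valence (C 4, N 3, O 2, S 2, halogen 1):
  atom 1: O, bond orders sum to 2 (valence 2) → 0 H
  atom 2: C, bond orders sum to 3 (valence 4) → 1 H
  atom 3: C, bond orders sum to 3 (valence 4) → 1 H
  atom 4: C, bond orders sum to 3 (valence 4) → 1 H
  atom 5: Br (halogen, monovalent) → 0 H
  atom 6: C, bond orders sum to 2 (valence 4) → 2 H
  atom 7: C, bond orders sum to 2 (valence 4) → 2 H
  atom 8: C, bond orders sum to 3 (valence 4) → 1 H
  atom 9: C, bond orders sum to 2 (valence 4) → 2 H
  atom 10: C, bond orders sum to 3 (valence 4) → 1 H
  atom 11: O, bond orders sum to 1 (valence 2) → 1 H
  atom 12: C, bond orders sum to 4 (valence 4) → 0 H
  atom 13: O, bond orders sum to 2 (valence 2) → 0 H
  atom 14: O, bond orders sum to 2 (valence 2) → 0 H
  atom 15: C, bond orders sum to 1 (valence 4) → 3 H
Totals → C:10, H:15, Br:1, O:4.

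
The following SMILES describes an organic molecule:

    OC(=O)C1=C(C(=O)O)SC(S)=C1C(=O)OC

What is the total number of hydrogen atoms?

Walk through each heavy atom and fill implicit hydrogens from standard valence (C 4, N 3, O 2, S 2, halogen 1):
  atom 1: O, bond orders sum to 1 (valence 2) → 1 H
  atom 2: C, bond orders sum to 4 (valence 4) → 0 H
  atom 3: O, bond orders sum to 2 (valence 2) → 0 H
  atom 4: C, bond orders sum to 4 (valence 4) → 0 H
  atom 5: C, bond orders sum to 4 (valence 4) → 0 H
  atom 6: C, bond orders sum to 4 (valence 4) → 0 H
  atom 7: O, bond orders sum to 2 (valence 2) → 0 H
  atom 8: O, bond orders sum to 1 (valence 2) → 1 H
  atom 9: S, bond orders sum to 2 (valence 2) → 0 H
  atom 10: C, bond orders sum to 4 (valence 4) → 0 H
  atom 11: S, bond orders sum to 1 (valence 2) → 1 H
  atom 12: C, bond orders sum to 4 (valence 4) → 0 H
  atom 13: C, bond orders sum to 4 (valence 4) → 0 H
  atom 14: O, bond orders sum to 2 (valence 2) → 0 H
  atom 15: O, bond orders sum to 2 (valence 2) → 0 H
  atom 16: C, bond orders sum to 1 (valence 4) → 3 H
Total hydrogens: 6.

6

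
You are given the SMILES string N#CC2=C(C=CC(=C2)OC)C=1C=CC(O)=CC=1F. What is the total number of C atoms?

Count every carbon token in the SMILES (each C, including those in ring-closure positions and inside branches).
Carbon count: 14.

14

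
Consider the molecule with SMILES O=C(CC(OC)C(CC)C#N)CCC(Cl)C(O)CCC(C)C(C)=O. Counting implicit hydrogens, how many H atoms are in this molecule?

Walk through each heavy atom and fill implicit hydrogens from standard valence (C 4, N 3, O 2, S 2, halogen 1):
  atom 1: O, bond orders sum to 2 (valence 2) → 0 H
  atom 2: C, bond orders sum to 4 (valence 4) → 0 H
  atom 3: C, bond orders sum to 2 (valence 4) → 2 H
  atom 4: C, bond orders sum to 3 (valence 4) → 1 H
  atom 5: O, bond orders sum to 2 (valence 2) → 0 H
  atom 6: C, bond orders sum to 1 (valence 4) → 3 H
  atom 7: C, bond orders sum to 3 (valence 4) → 1 H
  atom 8: C, bond orders sum to 2 (valence 4) → 2 H
  atom 9: C, bond orders sum to 1 (valence 4) → 3 H
  atom 10: C, bond orders sum to 4 (valence 4) → 0 H
  atom 11: N, bond orders sum to 3 (valence 3) → 0 H
  atom 12: C, bond orders sum to 2 (valence 4) → 2 H
  atom 13: C, bond orders sum to 2 (valence 4) → 2 H
  atom 14: C, bond orders sum to 3 (valence 4) → 1 H
  atom 15: Cl (halogen, monovalent) → 0 H
  atom 16: C, bond orders sum to 3 (valence 4) → 1 H
  atom 17: O, bond orders sum to 1 (valence 2) → 1 H
  atom 18: C, bond orders sum to 2 (valence 4) → 2 H
  atom 19: C, bond orders sum to 2 (valence 4) → 2 H
  atom 20: C, bond orders sum to 3 (valence 4) → 1 H
  atom 21: C, bond orders sum to 1 (valence 4) → 3 H
  atom 22: C, bond orders sum to 4 (valence 4) → 0 H
  atom 23: C, bond orders sum to 1 (valence 4) → 3 H
  atom 24: O, bond orders sum to 2 (valence 2) → 0 H
Total hydrogens: 30.

30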